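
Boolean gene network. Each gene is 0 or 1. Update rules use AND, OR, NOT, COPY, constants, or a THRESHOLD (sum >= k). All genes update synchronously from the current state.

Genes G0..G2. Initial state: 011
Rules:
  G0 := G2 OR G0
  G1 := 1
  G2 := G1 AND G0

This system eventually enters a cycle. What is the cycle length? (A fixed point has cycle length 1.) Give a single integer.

Answer: 1

Derivation:
Step 0: 011
Step 1: G0=G2|G0=1|0=1 G1=1(const) G2=G1&G0=1&0=0 -> 110
Step 2: G0=G2|G0=0|1=1 G1=1(const) G2=G1&G0=1&1=1 -> 111
Step 3: G0=G2|G0=1|1=1 G1=1(const) G2=G1&G0=1&1=1 -> 111
State from step 3 equals state from step 2 -> cycle length 1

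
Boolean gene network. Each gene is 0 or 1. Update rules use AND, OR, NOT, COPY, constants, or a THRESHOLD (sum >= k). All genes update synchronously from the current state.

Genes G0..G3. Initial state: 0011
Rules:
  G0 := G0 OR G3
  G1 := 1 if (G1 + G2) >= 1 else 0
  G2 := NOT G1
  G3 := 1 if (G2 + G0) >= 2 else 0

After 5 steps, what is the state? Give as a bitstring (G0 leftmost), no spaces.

Step 1: G0=G0|G3=0|1=1 G1=(0+1>=1)=1 G2=NOT G1=NOT 0=1 G3=(1+0>=2)=0 -> 1110
Step 2: G0=G0|G3=1|0=1 G1=(1+1>=1)=1 G2=NOT G1=NOT 1=0 G3=(1+1>=2)=1 -> 1101
Step 3: G0=G0|G3=1|1=1 G1=(1+0>=1)=1 G2=NOT G1=NOT 1=0 G3=(0+1>=2)=0 -> 1100
Step 4: G0=G0|G3=1|0=1 G1=(1+0>=1)=1 G2=NOT G1=NOT 1=0 G3=(0+1>=2)=0 -> 1100
Step 5: G0=G0|G3=1|0=1 G1=(1+0>=1)=1 G2=NOT G1=NOT 1=0 G3=(0+1>=2)=0 -> 1100

1100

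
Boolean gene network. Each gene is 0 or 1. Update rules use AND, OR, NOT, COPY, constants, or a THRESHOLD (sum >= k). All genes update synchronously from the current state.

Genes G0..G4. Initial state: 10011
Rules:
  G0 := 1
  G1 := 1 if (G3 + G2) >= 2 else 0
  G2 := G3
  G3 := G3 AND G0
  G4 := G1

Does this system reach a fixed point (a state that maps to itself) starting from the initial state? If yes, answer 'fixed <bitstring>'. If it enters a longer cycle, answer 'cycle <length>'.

Step 0: 10011
Step 1: G0=1(const) G1=(1+0>=2)=0 G2=G3=1 G3=G3&G0=1&1=1 G4=G1=0 -> 10110
Step 2: G0=1(const) G1=(1+1>=2)=1 G2=G3=1 G3=G3&G0=1&1=1 G4=G1=0 -> 11110
Step 3: G0=1(const) G1=(1+1>=2)=1 G2=G3=1 G3=G3&G0=1&1=1 G4=G1=1 -> 11111
Step 4: G0=1(const) G1=(1+1>=2)=1 G2=G3=1 G3=G3&G0=1&1=1 G4=G1=1 -> 11111
Fixed point reached at step 3: 11111

Answer: fixed 11111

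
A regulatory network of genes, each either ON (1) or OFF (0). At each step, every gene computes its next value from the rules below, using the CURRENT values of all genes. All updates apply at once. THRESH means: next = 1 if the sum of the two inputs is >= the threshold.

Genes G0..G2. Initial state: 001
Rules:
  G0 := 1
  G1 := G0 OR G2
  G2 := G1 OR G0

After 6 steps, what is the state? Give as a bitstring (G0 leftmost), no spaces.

Step 1: G0=1(const) G1=G0|G2=0|1=1 G2=G1|G0=0|0=0 -> 110
Step 2: G0=1(const) G1=G0|G2=1|0=1 G2=G1|G0=1|1=1 -> 111
Step 3: G0=1(const) G1=G0|G2=1|1=1 G2=G1|G0=1|1=1 -> 111
Step 4: G0=1(const) G1=G0|G2=1|1=1 G2=G1|G0=1|1=1 -> 111
Step 5: G0=1(const) G1=G0|G2=1|1=1 G2=G1|G0=1|1=1 -> 111
Step 6: G0=1(const) G1=G0|G2=1|1=1 G2=G1|G0=1|1=1 -> 111

111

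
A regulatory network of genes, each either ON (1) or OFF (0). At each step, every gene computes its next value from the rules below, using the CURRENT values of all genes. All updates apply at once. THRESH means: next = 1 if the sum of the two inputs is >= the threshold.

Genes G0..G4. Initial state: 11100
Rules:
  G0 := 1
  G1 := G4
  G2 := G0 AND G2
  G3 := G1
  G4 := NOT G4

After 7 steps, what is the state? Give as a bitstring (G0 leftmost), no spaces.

Step 1: G0=1(const) G1=G4=0 G2=G0&G2=1&1=1 G3=G1=1 G4=NOT G4=NOT 0=1 -> 10111
Step 2: G0=1(const) G1=G4=1 G2=G0&G2=1&1=1 G3=G1=0 G4=NOT G4=NOT 1=0 -> 11100
Step 3: G0=1(const) G1=G4=0 G2=G0&G2=1&1=1 G3=G1=1 G4=NOT G4=NOT 0=1 -> 10111
Step 4: G0=1(const) G1=G4=1 G2=G0&G2=1&1=1 G3=G1=0 G4=NOT G4=NOT 1=0 -> 11100
Step 5: G0=1(const) G1=G4=0 G2=G0&G2=1&1=1 G3=G1=1 G4=NOT G4=NOT 0=1 -> 10111
Step 6: G0=1(const) G1=G4=1 G2=G0&G2=1&1=1 G3=G1=0 G4=NOT G4=NOT 1=0 -> 11100
Step 7: G0=1(const) G1=G4=0 G2=G0&G2=1&1=1 G3=G1=1 G4=NOT G4=NOT 0=1 -> 10111

10111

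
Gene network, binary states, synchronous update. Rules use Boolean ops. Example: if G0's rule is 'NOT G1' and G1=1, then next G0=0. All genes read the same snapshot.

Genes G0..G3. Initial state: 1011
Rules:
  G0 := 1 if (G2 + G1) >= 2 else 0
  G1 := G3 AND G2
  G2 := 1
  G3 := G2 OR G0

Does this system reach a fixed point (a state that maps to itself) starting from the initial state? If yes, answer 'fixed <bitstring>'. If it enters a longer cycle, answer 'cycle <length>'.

Answer: fixed 1111

Derivation:
Step 0: 1011
Step 1: G0=(1+0>=2)=0 G1=G3&G2=1&1=1 G2=1(const) G3=G2|G0=1|1=1 -> 0111
Step 2: G0=(1+1>=2)=1 G1=G3&G2=1&1=1 G2=1(const) G3=G2|G0=1|0=1 -> 1111
Step 3: G0=(1+1>=2)=1 G1=G3&G2=1&1=1 G2=1(const) G3=G2|G0=1|1=1 -> 1111
Fixed point reached at step 2: 1111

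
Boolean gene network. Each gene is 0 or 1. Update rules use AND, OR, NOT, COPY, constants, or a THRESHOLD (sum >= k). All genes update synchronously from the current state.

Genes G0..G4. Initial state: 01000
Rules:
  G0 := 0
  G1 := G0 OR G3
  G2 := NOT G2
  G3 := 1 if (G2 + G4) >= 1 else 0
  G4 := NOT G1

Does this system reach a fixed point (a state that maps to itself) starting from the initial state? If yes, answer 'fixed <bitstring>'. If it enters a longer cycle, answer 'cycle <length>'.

Step 0: 01000
Step 1: G0=0(const) G1=G0|G3=0|0=0 G2=NOT G2=NOT 0=1 G3=(0+0>=1)=0 G4=NOT G1=NOT 1=0 -> 00100
Step 2: G0=0(const) G1=G0|G3=0|0=0 G2=NOT G2=NOT 1=0 G3=(1+0>=1)=1 G4=NOT G1=NOT 0=1 -> 00011
Step 3: G0=0(const) G1=G0|G3=0|1=1 G2=NOT G2=NOT 0=1 G3=(0+1>=1)=1 G4=NOT G1=NOT 0=1 -> 01111
Step 4: G0=0(const) G1=G0|G3=0|1=1 G2=NOT G2=NOT 1=0 G3=(1+1>=1)=1 G4=NOT G1=NOT 1=0 -> 01010
Step 5: G0=0(const) G1=G0|G3=0|1=1 G2=NOT G2=NOT 0=1 G3=(0+0>=1)=0 G4=NOT G1=NOT 1=0 -> 01100
Step 6: G0=0(const) G1=G0|G3=0|0=0 G2=NOT G2=NOT 1=0 G3=(1+0>=1)=1 G4=NOT G1=NOT 1=0 -> 00010
Step 7: G0=0(const) G1=G0|G3=0|1=1 G2=NOT G2=NOT 0=1 G3=(0+0>=1)=0 G4=NOT G1=NOT 0=1 -> 01101
Step 8: G0=0(const) G1=G0|G3=0|0=0 G2=NOT G2=NOT 1=0 G3=(1+1>=1)=1 G4=NOT G1=NOT 1=0 -> 00010
Cycle of length 2 starting at step 6 -> no fixed point

Answer: cycle 2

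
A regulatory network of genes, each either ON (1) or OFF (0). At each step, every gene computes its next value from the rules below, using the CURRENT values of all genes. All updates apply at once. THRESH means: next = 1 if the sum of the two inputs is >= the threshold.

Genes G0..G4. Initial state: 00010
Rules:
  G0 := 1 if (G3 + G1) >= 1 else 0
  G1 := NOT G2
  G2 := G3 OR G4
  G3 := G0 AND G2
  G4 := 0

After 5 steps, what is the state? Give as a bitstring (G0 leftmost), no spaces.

Step 1: G0=(1+0>=1)=1 G1=NOT G2=NOT 0=1 G2=G3|G4=1|0=1 G3=G0&G2=0&0=0 G4=0(const) -> 11100
Step 2: G0=(0+1>=1)=1 G1=NOT G2=NOT 1=0 G2=G3|G4=0|0=0 G3=G0&G2=1&1=1 G4=0(const) -> 10010
Step 3: G0=(1+0>=1)=1 G1=NOT G2=NOT 0=1 G2=G3|G4=1|0=1 G3=G0&G2=1&0=0 G4=0(const) -> 11100
Step 4: G0=(0+1>=1)=1 G1=NOT G2=NOT 1=0 G2=G3|G4=0|0=0 G3=G0&G2=1&1=1 G4=0(const) -> 10010
Step 5: G0=(1+0>=1)=1 G1=NOT G2=NOT 0=1 G2=G3|G4=1|0=1 G3=G0&G2=1&0=0 G4=0(const) -> 11100

11100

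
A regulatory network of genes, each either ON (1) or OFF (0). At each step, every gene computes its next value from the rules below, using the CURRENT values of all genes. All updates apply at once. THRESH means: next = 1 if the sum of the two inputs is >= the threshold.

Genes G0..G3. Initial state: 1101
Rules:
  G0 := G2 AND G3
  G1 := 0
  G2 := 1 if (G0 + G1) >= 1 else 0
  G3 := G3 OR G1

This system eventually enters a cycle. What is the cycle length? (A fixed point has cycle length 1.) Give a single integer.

Answer: 2

Derivation:
Step 0: 1101
Step 1: G0=G2&G3=0&1=0 G1=0(const) G2=(1+1>=1)=1 G3=G3|G1=1|1=1 -> 0011
Step 2: G0=G2&G3=1&1=1 G1=0(const) G2=(0+0>=1)=0 G3=G3|G1=1|0=1 -> 1001
Step 3: G0=G2&G3=0&1=0 G1=0(const) G2=(1+0>=1)=1 G3=G3|G1=1|0=1 -> 0011
State from step 3 equals state from step 1 -> cycle length 2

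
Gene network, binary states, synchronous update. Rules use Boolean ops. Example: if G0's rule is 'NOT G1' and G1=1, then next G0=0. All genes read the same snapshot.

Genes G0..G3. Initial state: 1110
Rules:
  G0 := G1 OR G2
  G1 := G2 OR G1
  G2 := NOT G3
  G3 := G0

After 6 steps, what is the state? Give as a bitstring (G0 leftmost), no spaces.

Step 1: G0=G1|G2=1|1=1 G1=G2|G1=1|1=1 G2=NOT G3=NOT 0=1 G3=G0=1 -> 1111
Step 2: G0=G1|G2=1|1=1 G1=G2|G1=1|1=1 G2=NOT G3=NOT 1=0 G3=G0=1 -> 1101
Step 3: G0=G1|G2=1|0=1 G1=G2|G1=0|1=1 G2=NOT G3=NOT 1=0 G3=G0=1 -> 1101
Step 4: G0=G1|G2=1|0=1 G1=G2|G1=0|1=1 G2=NOT G3=NOT 1=0 G3=G0=1 -> 1101
Step 5: G0=G1|G2=1|0=1 G1=G2|G1=0|1=1 G2=NOT G3=NOT 1=0 G3=G0=1 -> 1101
Step 6: G0=G1|G2=1|0=1 G1=G2|G1=0|1=1 G2=NOT G3=NOT 1=0 G3=G0=1 -> 1101

1101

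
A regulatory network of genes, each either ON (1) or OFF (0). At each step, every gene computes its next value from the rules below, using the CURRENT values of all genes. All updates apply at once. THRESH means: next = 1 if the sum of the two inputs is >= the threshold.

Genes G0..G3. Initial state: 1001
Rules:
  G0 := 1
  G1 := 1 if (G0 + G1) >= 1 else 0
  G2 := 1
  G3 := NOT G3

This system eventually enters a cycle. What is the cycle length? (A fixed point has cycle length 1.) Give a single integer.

Answer: 2

Derivation:
Step 0: 1001
Step 1: G0=1(const) G1=(1+0>=1)=1 G2=1(const) G3=NOT G3=NOT 1=0 -> 1110
Step 2: G0=1(const) G1=(1+1>=1)=1 G2=1(const) G3=NOT G3=NOT 0=1 -> 1111
Step 3: G0=1(const) G1=(1+1>=1)=1 G2=1(const) G3=NOT G3=NOT 1=0 -> 1110
State from step 3 equals state from step 1 -> cycle length 2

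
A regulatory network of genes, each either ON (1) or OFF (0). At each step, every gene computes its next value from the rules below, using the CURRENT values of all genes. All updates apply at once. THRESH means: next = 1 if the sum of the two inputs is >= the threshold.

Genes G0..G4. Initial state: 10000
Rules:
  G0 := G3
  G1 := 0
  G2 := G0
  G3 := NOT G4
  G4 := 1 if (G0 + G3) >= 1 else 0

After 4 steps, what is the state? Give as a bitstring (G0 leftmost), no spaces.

Step 1: G0=G3=0 G1=0(const) G2=G0=1 G3=NOT G4=NOT 0=1 G4=(1+0>=1)=1 -> 00111
Step 2: G0=G3=1 G1=0(const) G2=G0=0 G3=NOT G4=NOT 1=0 G4=(0+1>=1)=1 -> 10001
Step 3: G0=G3=0 G1=0(const) G2=G0=1 G3=NOT G4=NOT 1=0 G4=(1+0>=1)=1 -> 00101
Step 4: G0=G3=0 G1=0(const) G2=G0=0 G3=NOT G4=NOT 1=0 G4=(0+0>=1)=0 -> 00000

00000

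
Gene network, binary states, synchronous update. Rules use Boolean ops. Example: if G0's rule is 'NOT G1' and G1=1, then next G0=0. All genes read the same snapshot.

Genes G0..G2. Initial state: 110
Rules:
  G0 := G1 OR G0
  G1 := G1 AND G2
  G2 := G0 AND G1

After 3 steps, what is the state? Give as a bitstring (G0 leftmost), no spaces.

Step 1: G0=G1|G0=1|1=1 G1=G1&G2=1&0=0 G2=G0&G1=1&1=1 -> 101
Step 2: G0=G1|G0=0|1=1 G1=G1&G2=0&1=0 G2=G0&G1=1&0=0 -> 100
Step 3: G0=G1|G0=0|1=1 G1=G1&G2=0&0=0 G2=G0&G1=1&0=0 -> 100

100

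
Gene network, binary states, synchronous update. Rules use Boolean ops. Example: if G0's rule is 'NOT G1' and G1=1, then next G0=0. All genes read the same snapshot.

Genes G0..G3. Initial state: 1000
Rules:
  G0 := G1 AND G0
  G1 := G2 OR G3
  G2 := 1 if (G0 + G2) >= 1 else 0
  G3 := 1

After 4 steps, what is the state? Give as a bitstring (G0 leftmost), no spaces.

Step 1: G0=G1&G0=0&1=0 G1=G2|G3=0|0=0 G2=(1+0>=1)=1 G3=1(const) -> 0011
Step 2: G0=G1&G0=0&0=0 G1=G2|G3=1|1=1 G2=(0+1>=1)=1 G3=1(const) -> 0111
Step 3: G0=G1&G0=1&0=0 G1=G2|G3=1|1=1 G2=(0+1>=1)=1 G3=1(const) -> 0111
Step 4: G0=G1&G0=1&0=0 G1=G2|G3=1|1=1 G2=(0+1>=1)=1 G3=1(const) -> 0111

0111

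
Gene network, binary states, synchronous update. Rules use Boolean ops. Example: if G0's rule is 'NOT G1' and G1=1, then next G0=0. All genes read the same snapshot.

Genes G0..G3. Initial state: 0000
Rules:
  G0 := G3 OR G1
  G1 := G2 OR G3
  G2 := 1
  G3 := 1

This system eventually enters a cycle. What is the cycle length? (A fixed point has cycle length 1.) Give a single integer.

Step 0: 0000
Step 1: G0=G3|G1=0|0=0 G1=G2|G3=0|0=0 G2=1(const) G3=1(const) -> 0011
Step 2: G0=G3|G1=1|0=1 G1=G2|G3=1|1=1 G2=1(const) G3=1(const) -> 1111
Step 3: G0=G3|G1=1|1=1 G1=G2|G3=1|1=1 G2=1(const) G3=1(const) -> 1111
State from step 3 equals state from step 2 -> cycle length 1

Answer: 1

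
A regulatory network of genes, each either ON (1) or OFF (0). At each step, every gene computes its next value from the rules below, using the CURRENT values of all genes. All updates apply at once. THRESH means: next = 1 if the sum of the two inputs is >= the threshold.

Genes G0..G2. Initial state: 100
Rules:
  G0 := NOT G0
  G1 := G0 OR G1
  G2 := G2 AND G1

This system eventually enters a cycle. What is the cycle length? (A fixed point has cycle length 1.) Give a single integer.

Step 0: 100
Step 1: G0=NOT G0=NOT 1=0 G1=G0|G1=1|0=1 G2=G2&G1=0&0=0 -> 010
Step 2: G0=NOT G0=NOT 0=1 G1=G0|G1=0|1=1 G2=G2&G1=0&1=0 -> 110
Step 3: G0=NOT G0=NOT 1=0 G1=G0|G1=1|1=1 G2=G2&G1=0&1=0 -> 010
State from step 3 equals state from step 1 -> cycle length 2

Answer: 2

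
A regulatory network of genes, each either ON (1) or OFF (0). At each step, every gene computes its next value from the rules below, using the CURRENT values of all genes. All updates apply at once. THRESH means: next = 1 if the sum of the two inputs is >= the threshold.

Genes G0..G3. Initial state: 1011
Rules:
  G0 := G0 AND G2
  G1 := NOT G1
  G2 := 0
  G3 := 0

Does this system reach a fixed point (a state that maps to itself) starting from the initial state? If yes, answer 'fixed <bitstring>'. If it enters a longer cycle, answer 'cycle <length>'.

Answer: cycle 2

Derivation:
Step 0: 1011
Step 1: G0=G0&G2=1&1=1 G1=NOT G1=NOT 0=1 G2=0(const) G3=0(const) -> 1100
Step 2: G0=G0&G2=1&0=0 G1=NOT G1=NOT 1=0 G2=0(const) G3=0(const) -> 0000
Step 3: G0=G0&G2=0&0=0 G1=NOT G1=NOT 0=1 G2=0(const) G3=0(const) -> 0100
Step 4: G0=G0&G2=0&0=0 G1=NOT G1=NOT 1=0 G2=0(const) G3=0(const) -> 0000
Cycle of length 2 starting at step 2 -> no fixed point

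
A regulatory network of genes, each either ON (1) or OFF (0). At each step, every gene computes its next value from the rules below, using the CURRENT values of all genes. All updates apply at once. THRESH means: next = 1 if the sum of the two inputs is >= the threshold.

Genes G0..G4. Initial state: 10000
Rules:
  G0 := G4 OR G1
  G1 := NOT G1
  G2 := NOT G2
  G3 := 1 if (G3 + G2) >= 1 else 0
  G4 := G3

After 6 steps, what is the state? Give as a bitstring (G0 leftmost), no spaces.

Step 1: G0=G4|G1=0|0=0 G1=NOT G1=NOT 0=1 G2=NOT G2=NOT 0=1 G3=(0+0>=1)=0 G4=G3=0 -> 01100
Step 2: G0=G4|G1=0|1=1 G1=NOT G1=NOT 1=0 G2=NOT G2=NOT 1=0 G3=(0+1>=1)=1 G4=G3=0 -> 10010
Step 3: G0=G4|G1=0|0=0 G1=NOT G1=NOT 0=1 G2=NOT G2=NOT 0=1 G3=(1+0>=1)=1 G4=G3=1 -> 01111
Step 4: G0=G4|G1=1|1=1 G1=NOT G1=NOT 1=0 G2=NOT G2=NOT 1=0 G3=(1+1>=1)=1 G4=G3=1 -> 10011
Step 5: G0=G4|G1=1|0=1 G1=NOT G1=NOT 0=1 G2=NOT G2=NOT 0=1 G3=(1+0>=1)=1 G4=G3=1 -> 11111
Step 6: G0=G4|G1=1|1=1 G1=NOT G1=NOT 1=0 G2=NOT G2=NOT 1=0 G3=(1+1>=1)=1 G4=G3=1 -> 10011

10011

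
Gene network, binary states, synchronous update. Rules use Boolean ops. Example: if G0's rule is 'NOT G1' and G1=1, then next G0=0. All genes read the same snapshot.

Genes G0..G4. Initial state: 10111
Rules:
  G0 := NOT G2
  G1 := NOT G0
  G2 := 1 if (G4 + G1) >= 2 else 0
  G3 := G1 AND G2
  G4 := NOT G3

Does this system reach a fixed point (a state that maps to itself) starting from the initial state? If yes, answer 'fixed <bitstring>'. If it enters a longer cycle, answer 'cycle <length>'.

Answer: cycle 3

Derivation:
Step 0: 10111
Step 1: G0=NOT G2=NOT 1=0 G1=NOT G0=NOT 1=0 G2=(1+0>=2)=0 G3=G1&G2=0&1=0 G4=NOT G3=NOT 1=0 -> 00000
Step 2: G0=NOT G2=NOT 0=1 G1=NOT G0=NOT 0=1 G2=(0+0>=2)=0 G3=G1&G2=0&0=0 G4=NOT G3=NOT 0=1 -> 11001
Step 3: G0=NOT G2=NOT 0=1 G1=NOT G0=NOT 1=0 G2=(1+1>=2)=1 G3=G1&G2=1&0=0 G4=NOT G3=NOT 0=1 -> 10101
Step 4: G0=NOT G2=NOT 1=0 G1=NOT G0=NOT 1=0 G2=(1+0>=2)=0 G3=G1&G2=0&1=0 G4=NOT G3=NOT 0=1 -> 00001
Step 5: G0=NOT G2=NOT 0=1 G1=NOT G0=NOT 0=1 G2=(1+0>=2)=0 G3=G1&G2=0&0=0 G4=NOT G3=NOT 0=1 -> 11001
Cycle of length 3 starting at step 2 -> no fixed point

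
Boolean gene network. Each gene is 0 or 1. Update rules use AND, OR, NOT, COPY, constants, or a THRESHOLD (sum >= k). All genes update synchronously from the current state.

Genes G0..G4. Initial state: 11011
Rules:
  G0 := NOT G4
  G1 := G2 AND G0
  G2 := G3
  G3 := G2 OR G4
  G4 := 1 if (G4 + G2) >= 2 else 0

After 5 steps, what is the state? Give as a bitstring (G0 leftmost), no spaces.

Step 1: G0=NOT G4=NOT 1=0 G1=G2&G0=0&1=0 G2=G3=1 G3=G2|G4=0|1=1 G4=(1+0>=2)=0 -> 00110
Step 2: G0=NOT G4=NOT 0=1 G1=G2&G0=1&0=0 G2=G3=1 G3=G2|G4=1|0=1 G4=(0+1>=2)=0 -> 10110
Step 3: G0=NOT G4=NOT 0=1 G1=G2&G0=1&1=1 G2=G3=1 G3=G2|G4=1|0=1 G4=(0+1>=2)=0 -> 11110
Step 4: G0=NOT G4=NOT 0=1 G1=G2&G0=1&1=1 G2=G3=1 G3=G2|G4=1|0=1 G4=(0+1>=2)=0 -> 11110
Step 5: G0=NOT G4=NOT 0=1 G1=G2&G0=1&1=1 G2=G3=1 G3=G2|G4=1|0=1 G4=(0+1>=2)=0 -> 11110

11110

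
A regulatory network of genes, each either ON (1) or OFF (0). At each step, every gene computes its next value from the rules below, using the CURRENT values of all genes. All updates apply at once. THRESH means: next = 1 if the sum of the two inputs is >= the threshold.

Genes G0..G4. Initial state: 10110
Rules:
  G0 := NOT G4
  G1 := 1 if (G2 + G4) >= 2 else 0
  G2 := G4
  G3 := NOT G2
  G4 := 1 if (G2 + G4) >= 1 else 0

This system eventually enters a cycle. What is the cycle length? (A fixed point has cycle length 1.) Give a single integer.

Answer: 1

Derivation:
Step 0: 10110
Step 1: G0=NOT G4=NOT 0=1 G1=(1+0>=2)=0 G2=G4=0 G3=NOT G2=NOT 1=0 G4=(1+0>=1)=1 -> 10001
Step 2: G0=NOT G4=NOT 1=0 G1=(0+1>=2)=0 G2=G4=1 G3=NOT G2=NOT 0=1 G4=(0+1>=1)=1 -> 00111
Step 3: G0=NOT G4=NOT 1=0 G1=(1+1>=2)=1 G2=G4=1 G3=NOT G2=NOT 1=0 G4=(1+1>=1)=1 -> 01101
Step 4: G0=NOT G4=NOT 1=0 G1=(1+1>=2)=1 G2=G4=1 G3=NOT G2=NOT 1=0 G4=(1+1>=1)=1 -> 01101
State from step 4 equals state from step 3 -> cycle length 1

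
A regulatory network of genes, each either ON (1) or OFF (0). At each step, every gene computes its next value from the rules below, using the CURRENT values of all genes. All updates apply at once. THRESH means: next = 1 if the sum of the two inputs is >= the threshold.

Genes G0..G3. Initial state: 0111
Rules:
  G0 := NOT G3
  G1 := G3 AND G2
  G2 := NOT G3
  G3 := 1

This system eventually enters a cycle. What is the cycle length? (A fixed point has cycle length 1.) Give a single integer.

Answer: 1

Derivation:
Step 0: 0111
Step 1: G0=NOT G3=NOT 1=0 G1=G3&G2=1&1=1 G2=NOT G3=NOT 1=0 G3=1(const) -> 0101
Step 2: G0=NOT G3=NOT 1=0 G1=G3&G2=1&0=0 G2=NOT G3=NOT 1=0 G3=1(const) -> 0001
Step 3: G0=NOT G3=NOT 1=0 G1=G3&G2=1&0=0 G2=NOT G3=NOT 1=0 G3=1(const) -> 0001
State from step 3 equals state from step 2 -> cycle length 1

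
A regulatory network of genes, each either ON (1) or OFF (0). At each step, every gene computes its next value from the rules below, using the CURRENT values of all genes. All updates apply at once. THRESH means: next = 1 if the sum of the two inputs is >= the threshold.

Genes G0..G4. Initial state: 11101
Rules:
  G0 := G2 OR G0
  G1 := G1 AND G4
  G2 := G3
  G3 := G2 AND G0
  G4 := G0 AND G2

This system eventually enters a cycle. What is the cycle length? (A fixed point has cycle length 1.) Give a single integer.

Step 0: 11101
Step 1: G0=G2|G0=1|1=1 G1=G1&G4=1&1=1 G2=G3=0 G3=G2&G0=1&1=1 G4=G0&G2=1&1=1 -> 11011
Step 2: G0=G2|G0=0|1=1 G1=G1&G4=1&1=1 G2=G3=1 G3=G2&G0=0&1=0 G4=G0&G2=1&0=0 -> 11100
Step 3: G0=G2|G0=1|1=1 G1=G1&G4=1&0=0 G2=G3=0 G3=G2&G0=1&1=1 G4=G0&G2=1&1=1 -> 10011
Step 4: G0=G2|G0=0|1=1 G1=G1&G4=0&1=0 G2=G3=1 G3=G2&G0=0&1=0 G4=G0&G2=1&0=0 -> 10100
Step 5: G0=G2|G0=1|1=1 G1=G1&G4=0&0=0 G2=G3=0 G3=G2&G0=1&1=1 G4=G0&G2=1&1=1 -> 10011
State from step 5 equals state from step 3 -> cycle length 2

Answer: 2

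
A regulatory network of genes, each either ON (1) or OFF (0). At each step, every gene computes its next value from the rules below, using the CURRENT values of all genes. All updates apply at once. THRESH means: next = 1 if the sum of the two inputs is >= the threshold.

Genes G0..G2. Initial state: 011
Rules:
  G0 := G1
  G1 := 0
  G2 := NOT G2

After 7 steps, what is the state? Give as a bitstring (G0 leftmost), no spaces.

Step 1: G0=G1=1 G1=0(const) G2=NOT G2=NOT 1=0 -> 100
Step 2: G0=G1=0 G1=0(const) G2=NOT G2=NOT 0=1 -> 001
Step 3: G0=G1=0 G1=0(const) G2=NOT G2=NOT 1=0 -> 000
Step 4: G0=G1=0 G1=0(const) G2=NOT G2=NOT 0=1 -> 001
Step 5: G0=G1=0 G1=0(const) G2=NOT G2=NOT 1=0 -> 000
Step 6: G0=G1=0 G1=0(const) G2=NOT G2=NOT 0=1 -> 001
Step 7: G0=G1=0 G1=0(const) G2=NOT G2=NOT 1=0 -> 000

000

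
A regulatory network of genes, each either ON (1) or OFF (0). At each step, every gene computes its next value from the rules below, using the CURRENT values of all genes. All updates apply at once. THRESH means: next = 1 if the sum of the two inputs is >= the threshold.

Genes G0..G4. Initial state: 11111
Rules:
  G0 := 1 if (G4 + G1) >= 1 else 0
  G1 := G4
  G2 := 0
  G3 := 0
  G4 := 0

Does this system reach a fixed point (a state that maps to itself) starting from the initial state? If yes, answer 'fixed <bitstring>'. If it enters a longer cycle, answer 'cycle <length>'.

Step 0: 11111
Step 1: G0=(1+1>=1)=1 G1=G4=1 G2=0(const) G3=0(const) G4=0(const) -> 11000
Step 2: G0=(0+1>=1)=1 G1=G4=0 G2=0(const) G3=0(const) G4=0(const) -> 10000
Step 3: G0=(0+0>=1)=0 G1=G4=0 G2=0(const) G3=0(const) G4=0(const) -> 00000
Step 4: G0=(0+0>=1)=0 G1=G4=0 G2=0(const) G3=0(const) G4=0(const) -> 00000
Fixed point reached at step 3: 00000

Answer: fixed 00000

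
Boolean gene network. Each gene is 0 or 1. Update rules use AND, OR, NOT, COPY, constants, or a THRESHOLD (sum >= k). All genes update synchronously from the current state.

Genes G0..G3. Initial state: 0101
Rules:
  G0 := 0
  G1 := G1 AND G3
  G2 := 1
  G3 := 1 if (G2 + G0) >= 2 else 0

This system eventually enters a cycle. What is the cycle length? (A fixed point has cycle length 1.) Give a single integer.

Answer: 1

Derivation:
Step 0: 0101
Step 1: G0=0(const) G1=G1&G3=1&1=1 G2=1(const) G3=(0+0>=2)=0 -> 0110
Step 2: G0=0(const) G1=G1&G3=1&0=0 G2=1(const) G3=(1+0>=2)=0 -> 0010
Step 3: G0=0(const) G1=G1&G3=0&0=0 G2=1(const) G3=(1+0>=2)=0 -> 0010
State from step 3 equals state from step 2 -> cycle length 1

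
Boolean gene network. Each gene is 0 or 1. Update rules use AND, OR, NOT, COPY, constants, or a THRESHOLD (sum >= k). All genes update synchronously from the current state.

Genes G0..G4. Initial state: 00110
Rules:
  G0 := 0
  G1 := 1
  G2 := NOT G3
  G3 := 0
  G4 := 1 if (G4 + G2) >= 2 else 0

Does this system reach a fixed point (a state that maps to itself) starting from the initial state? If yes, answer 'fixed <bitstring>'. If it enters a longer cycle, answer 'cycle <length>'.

Answer: fixed 01100

Derivation:
Step 0: 00110
Step 1: G0=0(const) G1=1(const) G2=NOT G3=NOT 1=0 G3=0(const) G4=(0+1>=2)=0 -> 01000
Step 2: G0=0(const) G1=1(const) G2=NOT G3=NOT 0=1 G3=0(const) G4=(0+0>=2)=0 -> 01100
Step 3: G0=0(const) G1=1(const) G2=NOT G3=NOT 0=1 G3=0(const) G4=(0+1>=2)=0 -> 01100
Fixed point reached at step 2: 01100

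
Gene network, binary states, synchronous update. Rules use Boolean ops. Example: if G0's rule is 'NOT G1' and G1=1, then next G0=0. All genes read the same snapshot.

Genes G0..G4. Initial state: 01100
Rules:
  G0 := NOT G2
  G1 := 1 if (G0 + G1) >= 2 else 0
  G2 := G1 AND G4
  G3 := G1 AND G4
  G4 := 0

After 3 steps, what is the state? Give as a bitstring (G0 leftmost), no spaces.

Step 1: G0=NOT G2=NOT 1=0 G1=(0+1>=2)=0 G2=G1&G4=1&0=0 G3=G1&G4=1&0=0 G4=0(const) -> 00000
Step 2: G0=NOT G2=NOT 0=1 G1=(0+0>=2)=0 G2=G1&G4=0&0=0 G3=G1&G4=0&0=0 G4=0(const) -> 10000
Step 3: G0=NOT G2=NOT 0=1 G1=(1+0>=2)=0 G2=G1&G4=0&0=0 G3=G1&G4=0&0=0 G4=0(const) -> 10000

10000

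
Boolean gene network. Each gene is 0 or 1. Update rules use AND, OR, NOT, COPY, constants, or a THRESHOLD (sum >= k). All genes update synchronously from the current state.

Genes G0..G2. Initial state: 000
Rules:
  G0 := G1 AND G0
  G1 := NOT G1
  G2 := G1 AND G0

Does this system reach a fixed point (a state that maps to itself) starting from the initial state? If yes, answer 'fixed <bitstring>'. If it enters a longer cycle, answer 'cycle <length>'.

Answer: cycle 2

Derivation:
Step 0: 000
Step 1: G0=G1&G0=0&0=0 G1=NOT G1=NOT 0=1 G2=G1&G0=0&0=0 -> 010
Step 2: G0=G1&G0=1&0=0 G1=NOT G1=NOT 1=0 G2=G1&G0=1&0=0 -> 000
Cycle of length 2 starting at step 0 -> no fixed point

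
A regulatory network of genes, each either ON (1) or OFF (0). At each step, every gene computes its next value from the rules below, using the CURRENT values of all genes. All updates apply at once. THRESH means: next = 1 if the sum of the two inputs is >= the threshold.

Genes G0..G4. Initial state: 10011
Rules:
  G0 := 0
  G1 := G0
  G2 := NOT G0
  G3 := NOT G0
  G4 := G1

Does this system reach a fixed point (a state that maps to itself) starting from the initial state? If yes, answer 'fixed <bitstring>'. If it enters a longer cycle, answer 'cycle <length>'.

Answer: fixed 00110

Derivation:
Step 0: 10011
Step 1: G0=0(const) G1=G0=1 G2=NOT G0=NOT 1=0 G3=NOT G0=NOT 1=0 G4=G1=0 -> 01000
Step 2: G0=0(const) G1=G0=0 G2=NOT G0=NOT 0=1 G3=NOT G0=NOT 0=1 G4=G1=1 -> 00111
Step 3: G0=0(const) G1=G0=0 G2=NOT G0=NOT 0=1 G3=NOT G0=NOT 0=1 G4=G1=0 -> 00110
Step 4: G0=0(const) G1=G0=0 G2=NOT G0=NOT 0=1 G3=NOT G0=NOT 0=1 G4=G1=0 -> 00110
Fixed point reached at step 3: 00110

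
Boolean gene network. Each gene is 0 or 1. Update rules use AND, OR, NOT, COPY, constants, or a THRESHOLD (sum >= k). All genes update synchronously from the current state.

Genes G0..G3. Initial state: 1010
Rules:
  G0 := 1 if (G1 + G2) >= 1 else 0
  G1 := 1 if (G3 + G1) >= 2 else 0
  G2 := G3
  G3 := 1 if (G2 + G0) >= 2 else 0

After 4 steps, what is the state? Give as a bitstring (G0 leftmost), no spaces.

Step 1: G0=(0+1>=1)=1 G1=(0+0>=2)=0 G2=G3=0 G3=(1+1>=2)=1 -> 1001
Step 2: G0=(0+0>=1)=0 G1=(1+0>=2)=0 G2=G3=1 G3=(0+1>=2)=0 -> 0010
Step 3: G0=(0+1>=1)=1 G1=(0+0>=2)=0 G2=G3=0 G3=(1+0>=2)=0 -> 1000
Step 4: G0=(0+0>=1)=0 G1=(0+0>=2)=0 G2=G3=0 G3=(0+1>=2)=0 -> 0000

0000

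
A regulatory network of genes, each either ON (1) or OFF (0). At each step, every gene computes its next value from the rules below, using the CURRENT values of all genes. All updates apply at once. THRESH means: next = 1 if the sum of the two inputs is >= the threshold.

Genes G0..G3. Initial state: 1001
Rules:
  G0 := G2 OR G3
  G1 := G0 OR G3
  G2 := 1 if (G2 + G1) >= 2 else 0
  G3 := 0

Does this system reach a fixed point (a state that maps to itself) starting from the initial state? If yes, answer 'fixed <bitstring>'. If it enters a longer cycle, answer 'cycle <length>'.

Answer: fixed 0000

Derivation:
Step 0: 1001
Step 1: G0=G2|G3=0|1=1 G1=G0|G3=1|1=1 G2=(0+0>=2)=0 G3=0(const) -> 1100
Step 2: G0=G2|G3=0|0=0 G1=G0|G3=1|0=1 G2=(0+1>=2)=0 G3=0(const) -> 0100
Step 3: G0=G2|G3=0|0=0 G1=G0|G3=0|0=0 G2=(0+1>=2)=0 G3=0(const) -> 0000
Step 4: G0=G2|G3=0|0=0 G1=G0|G3=0|0=0 G2=(0+0>=2)=0 G3=0(const) -> 0000
Fixed point reached at step 3: 0000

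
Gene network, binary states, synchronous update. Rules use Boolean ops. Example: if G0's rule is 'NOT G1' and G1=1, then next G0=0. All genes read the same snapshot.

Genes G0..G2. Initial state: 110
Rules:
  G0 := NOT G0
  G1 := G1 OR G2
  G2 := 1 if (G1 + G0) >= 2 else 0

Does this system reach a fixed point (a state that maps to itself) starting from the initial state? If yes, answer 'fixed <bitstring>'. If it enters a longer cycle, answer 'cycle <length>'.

Step 0: 110
Step 1: G0=NOT G0=NOT 1=0 G1=G1|G2=1|0=1 G2=(1+1>=2)=1 -> 011
Step 2: G0=NOT G0=NOT 0=1 G1=G1|G2=1|1=1 G2=(1+0>=2)=0 -> 110
Cycle of length 2 starting at step 0 -> no fixed point

Answer: cycle 2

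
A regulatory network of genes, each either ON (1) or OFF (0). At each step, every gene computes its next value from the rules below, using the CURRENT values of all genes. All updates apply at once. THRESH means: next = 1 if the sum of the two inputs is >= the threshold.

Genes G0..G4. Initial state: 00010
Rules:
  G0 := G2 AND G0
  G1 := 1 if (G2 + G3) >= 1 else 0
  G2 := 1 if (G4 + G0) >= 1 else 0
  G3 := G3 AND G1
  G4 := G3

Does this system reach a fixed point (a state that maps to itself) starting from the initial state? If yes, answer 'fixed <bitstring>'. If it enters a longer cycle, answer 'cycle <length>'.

Step 0: 00010
Step 1: G0=G2&G0=0&0=0 G1=(0+1>=1)=1 G2=(0+0>=1)=0 G3=G3&G1=1&0=0 G4=G3=1 -> 01001
Step 2: G0=G2&G0=0&0=0 G1=(0+0>=1)=0 G2=(1+0>=1)=1 G3=G3&G1=0&1=0 G4=G3=0 -> 00100
Step 3: G0=G2&G0=1&0=0 G1=(1+0>=1)=1 G2=(0+0>=1)=0 G3=G3&G1=0&0=0 G4=G3=0 -> 01000
Step 4: G0=G2&G0=0&0=0 G1=(0+0>=1)=0 G2=(0+0>=1)=0 G3=G3&G1=0&1=0 G4=G3=0 -> 00000
Step 5: G0=G2&G0=0&0=0 G1=(0+0>=1)=0 G2=(0+0>=1)=0 G3=G3&G1=0&0=0 G4=G3=0 -> 00000
Fixed point reached at step 4: 00000

Answer: fixed 00000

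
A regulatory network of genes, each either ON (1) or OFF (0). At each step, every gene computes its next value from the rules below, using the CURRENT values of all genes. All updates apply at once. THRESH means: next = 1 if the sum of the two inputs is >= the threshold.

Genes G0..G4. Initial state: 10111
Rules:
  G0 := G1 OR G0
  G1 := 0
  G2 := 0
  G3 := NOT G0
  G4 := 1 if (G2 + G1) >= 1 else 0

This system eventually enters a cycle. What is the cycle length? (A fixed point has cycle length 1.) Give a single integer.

Step 0: 10111
Step 1: G0=G1|G0=0|1=1 G1=0(const) G2=0(const) G3=NOT G0=NOT 1=0 G4=(1+0>=1)=1 -> 10001
Step 2: G0=G1|G0=0|1=1 G1=0(const) G2=0(const) G3=NOT G0=NOT 1=0 G4=(0+0>=1)=0 -> 10000
Step 3: G0=G1|G0=0|1=1 G1=0(const) G2=0(const) G3=NOT G0=NOT 1=0 G4=(0+0>=1)=0 -> 10000
State from step 3 equals state from step 2 -> cycle length 1

Answer: 1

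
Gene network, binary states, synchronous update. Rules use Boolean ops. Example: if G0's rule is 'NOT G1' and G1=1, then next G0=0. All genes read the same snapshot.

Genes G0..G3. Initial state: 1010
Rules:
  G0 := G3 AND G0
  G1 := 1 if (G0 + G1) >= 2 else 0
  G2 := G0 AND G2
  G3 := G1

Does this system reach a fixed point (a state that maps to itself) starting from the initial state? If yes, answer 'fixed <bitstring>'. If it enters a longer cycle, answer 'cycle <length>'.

Answer: fixed 0000

Derivation:
Step 0: 1010
Step 1: G0=G3&G0=0&1=0 G1=(1+0>=2)=0 G2=G0&G2=1&1=1 G3=G1=0 -> 0010
Step 2: G0=G3&G0=0&0=0 G1=(0+0>=2)=0 G2=G0&G2=0&1=0 G3=G1=0 -> 0000
Step 3: G0=G3&G0=0&0=0 G1=(0+0>=2)=0 G2=G0&G2=0&0=0 G3=G1=0 -> 0000
Fixed point reached at step 2: 0000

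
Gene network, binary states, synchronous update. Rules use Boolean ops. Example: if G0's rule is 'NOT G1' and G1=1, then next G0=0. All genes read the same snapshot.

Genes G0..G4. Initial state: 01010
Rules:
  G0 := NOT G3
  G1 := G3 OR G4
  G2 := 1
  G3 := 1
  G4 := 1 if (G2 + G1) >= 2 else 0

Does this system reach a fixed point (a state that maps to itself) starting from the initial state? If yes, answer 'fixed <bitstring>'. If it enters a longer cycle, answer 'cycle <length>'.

Step 0: 01010
Step 1: G0=NOT G3=NOT 1=0 G1=G3|G4=1|0=1 G2=1(const) G3=1(const) G4=(0+1>=2)=0 -> 01110
Step 2: G0=NOT G3=NOT 1=0 G1=G3|G4=1|0=1 G2=1(const) G3=1(const) G4=(1+1>=2)=1 -> 01111
Step 3: G0=NOT G3=NOT 1=0 G1=G3|G4=1|1=1 G2=1(const) G3=1(const) G4=(1+1>=2)=1 -> 01111
Fixed point reached at step 2: 01111

Answer: fixed 01111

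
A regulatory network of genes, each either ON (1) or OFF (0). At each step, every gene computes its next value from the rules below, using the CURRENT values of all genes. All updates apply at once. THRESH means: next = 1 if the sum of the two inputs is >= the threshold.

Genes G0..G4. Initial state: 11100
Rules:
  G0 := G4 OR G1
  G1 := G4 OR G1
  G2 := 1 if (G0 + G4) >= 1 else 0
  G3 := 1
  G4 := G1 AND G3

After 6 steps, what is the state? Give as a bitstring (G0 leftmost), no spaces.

Step 1: G0=G4|G1=0|1=1 G1=G4|G1=0|1=1 G2=(1+0>=1)=1 G3=1(const) G4=G1&G3=1&0=0 -> 11110
Step 2: G0=G4|G1=0|1=1 G1=G4|G1=0|1=1 G2=(1+0>=1)=1 G3=1(const) G4=G1&G3=1&1=1 -> 11111
Step 3: G0=G4|G1=1|1=1 G1=G4|G1=1|1=1 G2=(1+1>=1)=1 G3=1(const) G4=G1&G3=1&1=1 -> 11111
Step 4: G0=G4|G1=1|1=1 G1=G4|G1=1|1=1 G2=(1+1>=1)=1 G3=1(const) G4=G1&G3=1&1=1 -> 11111
Step 5: G0=G4|G1=1|1=1 G1=G4|G1=1|1=1 G2=(1+1>=1)=1 G3=1(const) G4=G1&G3=1&1=1 -> 11111
Step 6: G0=G4|G1=1|1=1 G1=G4|G1=1|1=1 G2=(1+1>=1)=1 G3=1(const) G4=G1&G3=1&1=1 -> 11111

11111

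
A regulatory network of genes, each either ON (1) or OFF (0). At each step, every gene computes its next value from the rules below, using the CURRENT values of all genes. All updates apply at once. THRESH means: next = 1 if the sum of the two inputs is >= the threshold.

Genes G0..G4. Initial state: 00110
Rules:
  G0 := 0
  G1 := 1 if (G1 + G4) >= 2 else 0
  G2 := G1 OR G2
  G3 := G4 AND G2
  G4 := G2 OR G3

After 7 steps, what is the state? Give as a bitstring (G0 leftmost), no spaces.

Step 1: G0=0(const) G1=(0+0>=2)=0 G2=G1|G2=0|1=1 G3=G4&G2=0&1=0 G4=G2|G3=1|1=1 -> 00101
Step 2: G0=0(const) G1=(0+1>=2)=0 G2=G1|G2=0|1=1 G3=G4&G2=1&1=1 G4=G2|G3=1|0=1 -> 00111
Step 3: G0=0(const) G1=(0+1>=2)=0 G2=G1|G2=0|1=1 G3=G4&G2=1&1=1 G4=G2|G3=1|1=1 -> 00111
Step 4: G0=0(const) G1=(0+1>=2)=0 G2=G1|G2=0|1=1 G3=G4&G2=1&1=1 G4=G2|G3=1|1=1 -> 00111
Step 5: G0=0(const) G1=(0+1>=2)=0 G2=G1|G2=0|1=1 G3=G4&G2=1&1=1 G4=G2|G3=1|1=1 -> 00111
Step 6: G0=0(const) G1=(0+1>=2)=0 G2=G1|G2=0|1=1 G3=G4&G2=1&1=1 G4=G2|G3=1|1=1 -> 00111
Step 7: G0=0(const) G1=(0+1>=2)=0 G2=G1|G2=0|1=1 G3=G4&G2=1&1=1 G4=G2|G3=1|1=1 -> 00111

00111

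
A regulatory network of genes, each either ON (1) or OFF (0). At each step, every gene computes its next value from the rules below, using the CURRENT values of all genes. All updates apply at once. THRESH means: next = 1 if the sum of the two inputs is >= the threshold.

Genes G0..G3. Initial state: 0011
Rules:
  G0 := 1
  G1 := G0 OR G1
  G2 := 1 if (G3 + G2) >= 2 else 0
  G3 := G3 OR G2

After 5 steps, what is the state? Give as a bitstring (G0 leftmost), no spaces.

Step 1: G0=1(const) G1=G0|G1=0|0=0 G2=(1+1>=2)=1 G3=G3|G2=1|1=1 -> 1011
Step 2: G0=1(const) G1=G0|G1=1|0=1 G2=(1+1>=2)=1 G3=G3|G2=1|1=1 -> 1111
Step 3: G0=1(const) G1=G0|G1=1|1=1 G2=(1+1>=2)=1 G3=G3|G2=1|1=1 -> 1111
Step 4: G0=1(const) G1=G0|G1=1|1=1 G2=(1+1>=2)=1 G3=G3|G2=1|1=1 -> 1111
Step 5: G0=1(const) G1=G0|G1=1|1=1 G2=(1+1>=2)=1 G3=G3|G2=1|1=1 -> 1111

1111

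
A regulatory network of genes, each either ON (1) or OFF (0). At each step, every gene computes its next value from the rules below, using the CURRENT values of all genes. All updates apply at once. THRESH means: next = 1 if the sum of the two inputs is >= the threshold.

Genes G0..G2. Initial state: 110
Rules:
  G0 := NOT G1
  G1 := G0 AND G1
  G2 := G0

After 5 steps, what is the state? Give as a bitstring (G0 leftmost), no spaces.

Step 1: G0=NOT G1=NOT 1=0 G1=G0&G1=1&1=1 G2=G0=1 -> 011
Step 2: G0=NOT G1=NOT 1=0 G1=G0&G1=0&1=0 G2=G0=0 -> 000
Step 3: G0=NOT G1=NOT 0=1 G1=G0&G1=0&0=0 G2=G0=0 -> 100
Step 4: G0=NOT G1=NOT 0=1 G1=G0&G1=1&0=0 G2=G0=1 -> 101
Step 5: G0=NOT G1=NOT 0=1 G1=G0&G1=1&0=0 G2=G0=1 -> 101

101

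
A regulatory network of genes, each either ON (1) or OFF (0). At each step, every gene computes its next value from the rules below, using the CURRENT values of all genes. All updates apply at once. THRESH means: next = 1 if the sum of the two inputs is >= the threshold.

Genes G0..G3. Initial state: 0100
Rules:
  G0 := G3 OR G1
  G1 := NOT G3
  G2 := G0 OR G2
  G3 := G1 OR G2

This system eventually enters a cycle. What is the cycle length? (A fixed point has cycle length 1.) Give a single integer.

Answer: 1

Derivation:
Step 0: 0100
Step 1: G0=G3|G1=0|1=1 G1=NOT G3=NOT 0=1 G2=G0|G2=0|0=0 G3=G1|G2=1|0=1 -> 1101
Step 2: G0=G3|G1=1|1=1 G1=NOT G3=NOT 1=0 G2=G0|G2=1|0=1 G3=G1|G2=1|0=1 -> 1011
Step 3: G0=G3|G1=1|0=1 G1=NOT G3=NOT 1=0 G2=G0|G2=1|1=1 G3=G1|G2=0|1=1 -> 1011
State from step 3 equals state from step 2 -> cycle length 1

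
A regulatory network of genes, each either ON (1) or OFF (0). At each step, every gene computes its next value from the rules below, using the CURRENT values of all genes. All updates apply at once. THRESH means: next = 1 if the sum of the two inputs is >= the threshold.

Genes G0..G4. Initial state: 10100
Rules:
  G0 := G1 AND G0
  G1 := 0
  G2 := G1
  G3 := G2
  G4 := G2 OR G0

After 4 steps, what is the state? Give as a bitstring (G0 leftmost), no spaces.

Step 1: G0=G1&G0=0&1=0 G1=0(const) G2=G1=0 G3=G2=1 G4=G2|G0=1|1=1 -> 00011
Step 2: G0=G1&G0=0&0=0 G1=0(const) G2=G1=0 G3=G2=0 G4=G2|G0=0|0=0 -> 00000
Step 3: G0=G1&G0=0&0=0 G1=0(const) G2=G1=0 G3=G2=0 G4=G2|G0=0|0=0 -> 00000
Step 4: G0=G1&G0=0&0=0 G1=0(const) G2=G1=0 G3=G2=0 G4=G2|G0=0|0=0 -> 00000

00000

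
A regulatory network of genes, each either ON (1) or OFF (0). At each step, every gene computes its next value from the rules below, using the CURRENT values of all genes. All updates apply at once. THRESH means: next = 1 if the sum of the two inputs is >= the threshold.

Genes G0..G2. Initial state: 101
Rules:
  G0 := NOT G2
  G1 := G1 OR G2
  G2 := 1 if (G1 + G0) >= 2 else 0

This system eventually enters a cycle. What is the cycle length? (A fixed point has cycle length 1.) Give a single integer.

Answer: 4

Derivation:
Step 0: 101
Step 1: G0=NOT G2=NOT 1=0 G1=G1|G2=0|1=1 G2=(0+1>=2)=0 -> 010
Step 2: G0=NOT G2=NOT 0=1 G1=G1|G2=1|0=1 G2=(1+0>=2)=0 -> 110
Step 3: G0=NOT G2=NOT 0=1 G1=G1|G2=1|0=1 G2=(1+1>=2)=1 -> 111
Step 4: G0=NOT G2=NOT 1=0 G1=G1|G2=1|1=1 G2=(1+1>=2)=1 -> 011
Step 5: G0=NOT G2=NOT 1=0 G1=G1|G2=1|1=1 G2=(1+0>=2)=0 -> 010
State from step 5 equals state from step 1 -> cycle length 4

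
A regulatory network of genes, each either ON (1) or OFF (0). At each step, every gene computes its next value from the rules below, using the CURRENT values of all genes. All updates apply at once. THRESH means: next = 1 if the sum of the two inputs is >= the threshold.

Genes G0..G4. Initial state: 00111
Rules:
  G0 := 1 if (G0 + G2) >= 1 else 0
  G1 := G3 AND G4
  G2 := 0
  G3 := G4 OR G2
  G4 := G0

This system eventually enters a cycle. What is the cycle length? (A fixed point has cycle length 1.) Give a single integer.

Answer: 1

Derivation:
Step 0: 00111
Step 1: G0=(0+1>=1)=1 G1=G3&G4=1&1=1 G2=0(const) G3=G4|G2=1|1=1 G4=G0=0 -> 11010
Step 2: G0=(1+0>=1)=1 G1=G3&G4=1&0=0 G2=0(const) G3=G4|G2=0|0=0 G4=G0=1 -> 10001
Step 3: G0=(1+0>=1)=1 G1=G3&G4=0&1=0 G2=0(const) G3=G4|G2=1|0=1 G4=G0=1 -> 10011
Step 4: G0=(1+0>=1)=1 G1=G3&G4=1&1=1 G2=0(const) G3=G4|G2=1|0=1 G4=G0=1 -> 11011
Step 5: G0=(1+0>=1)=1 G1=G3&G4=1&1=1 G2=0(const) G3=G4|G2=1|0=1 G4=G0=1 -> 11011
State from step 5 equals state from step 4 -> cycle length 1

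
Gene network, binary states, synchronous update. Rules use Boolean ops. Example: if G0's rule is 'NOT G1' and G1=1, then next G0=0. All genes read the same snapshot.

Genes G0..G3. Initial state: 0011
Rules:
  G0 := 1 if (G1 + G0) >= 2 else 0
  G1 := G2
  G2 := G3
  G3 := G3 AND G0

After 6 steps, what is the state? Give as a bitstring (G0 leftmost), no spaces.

Step 1: G0=(0+0>=2)=0 G1=G2=1 G2=G3=1 G3=G3&G0=1&0=0 -> 0110
Step 2: G0=(1+0>=2)=0 G1=G2=1 G2=G3=0 G3=G3&G0=0&0=0 -> 0100
Step 3: G0=(1+0>=2)=0 G1=G2=0 G2=G3=0 G3=G3&G0=0&0=0 -> 0000
Step 4: G0=(0+0>=2)=0 G1=G2=0 G2=G3=0 G3=G3&G0=0&0=0 -> 0000
Step 5: G0=(0+0>=2)=0 G1=G2=0 G2=G3=0 G3=G3&G0=0&0=0 -> 0000
Step 6: G0=(0+0>=2)=0 G1=G2=0 G2=G3=0 G3=G3&G0=0&0=0 -> 0000

0000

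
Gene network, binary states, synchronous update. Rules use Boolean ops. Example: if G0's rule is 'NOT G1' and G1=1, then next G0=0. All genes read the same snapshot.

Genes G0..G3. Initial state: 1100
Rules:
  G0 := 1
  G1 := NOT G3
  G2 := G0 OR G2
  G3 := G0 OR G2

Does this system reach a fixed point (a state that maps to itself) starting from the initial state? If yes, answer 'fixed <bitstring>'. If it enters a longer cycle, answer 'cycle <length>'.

Step 0: 1100
Step 1: G0=1(const) G1=NOT G3=NOT 0=1 G2=G0|G2=1|0=1 G3=G0|G2=1|0=1 -> 1111
Step 2: G0=1(const) G1=NOT G3=NOT 1=0 G2=G0|G2=1|1=1 G3=G0|G2=1|1=1 -> 1011
Step 3: G0=1(const) G1=NOT G3=NOT 1=0 G2=G0|G2=1|1=1 G3=G0|G2=1|1=1 -> 1011
Fixed point reached at step 2: 1011

Answer: fixed 1011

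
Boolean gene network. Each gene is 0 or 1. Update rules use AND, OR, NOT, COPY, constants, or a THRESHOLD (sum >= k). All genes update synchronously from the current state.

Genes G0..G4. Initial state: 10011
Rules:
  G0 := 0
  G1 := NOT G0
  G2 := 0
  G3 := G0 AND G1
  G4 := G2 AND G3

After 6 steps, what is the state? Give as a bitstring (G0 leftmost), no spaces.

Step 1: G0=0(const) G1=NOT G0=NOT 1=0 G2=0(const) G3=G0&G1=1&0=0 G4=G2&G3=0&1=0 -> 00000
Step 2: G0=0(const) G1=NOT G0=NOT 0=1 G2=0(const) G3=G0&G1=0&0=0 G4=G2&G3=0&0=0 -> 01000
Step 3: G0=0(const) G1=NOT G0=NOT 0=1 G2=0(const) G3=G0&G1=0&1=0 G4=G2&G3=0&0=0 -> 01000
Step 4: G0=0(const) G1=NOT G0=NOT 0=1 G2=0(const) G3=G0&G1=0&1=0 G4=G2&G3=0&0=0 -> 01000
Step 5: G0=0(const) G1=NOT G0=NOT 0=1 G2=0(const) G3=G0&G1=0&1=0 G4=G2&G3=0&0=0 -> 01000
Step 6: G0=0(const) G1=NOT G0=NOT 0=1 G2=0(const) G3=G0&G1=0&1=0 G4=G2&G3=0&0=0 -> 01000

01000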